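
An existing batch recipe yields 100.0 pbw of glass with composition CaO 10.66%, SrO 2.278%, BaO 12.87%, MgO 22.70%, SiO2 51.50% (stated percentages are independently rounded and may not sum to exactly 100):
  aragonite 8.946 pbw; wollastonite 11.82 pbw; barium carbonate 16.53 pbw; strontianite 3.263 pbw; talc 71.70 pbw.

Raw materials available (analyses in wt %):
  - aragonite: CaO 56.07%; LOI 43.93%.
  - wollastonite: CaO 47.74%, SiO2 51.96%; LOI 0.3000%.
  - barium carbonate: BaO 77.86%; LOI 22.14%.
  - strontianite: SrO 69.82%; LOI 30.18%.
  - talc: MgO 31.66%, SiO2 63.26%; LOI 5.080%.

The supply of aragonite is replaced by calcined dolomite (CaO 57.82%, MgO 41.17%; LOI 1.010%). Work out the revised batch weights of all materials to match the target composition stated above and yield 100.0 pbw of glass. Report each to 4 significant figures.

All arithmetic runs at full float precision throughout. Values along the way are printed with 4-significant-digit rounding in the working; a single rounding yields every reported figure — the derived quantities (the yield, the totals, LOI, glass mass, the five compositions) are carried in full float precision starting from the weights per 100.0 pbw of glass as written in question or answer.
Target masses of each oxide per 100.0 pbw glass:
  CaO: 10.66% × 100.0 = 10.66 pbw
  SrO: 2.278% × 100.0 = 2.278 pbw
  BaO: 12.87% × 100.0 = 12.87 pbw
  MgO: 22.70% × 100.0 = 22.70 pbw
  SiO2: 51.50% × 100.0 = 51.50 pbw
Checking each oxide sum with the batch weights as given, on the stated basis (each sum matches its target mass net of answer rounding effects):
  CaO: 3.760·0.5782 + 17.78·0.4774 = 10.66 pbw (target 10.66 pbw)
  SrO: 3.263·0.6982 = 2.278 pbw (target 2.278 pbw)
  BaO: 16.53·0.7786 = 12.87 pbw (target 12.87 pbw)
  MgO: 3.760·0.4117 + 66.81·0.3166 = 22.70 pbw (target 22.70 pbw)
  SiO2: 17.78·0.5196 + 66.81·0.6326 = 51.50 pbw (target 51.50 pbw)
Glass mass check: batch Σ − ignition loss = 100.0 pbw (summing oxide targets gives 100.0 pbw; basis as stated: 100.0 pbw — differing by rounding only).
Batch total: Σ batch = 108.1 pbw; LOI loss = Σ batch·LOI = 8.130 pbw; as yield: glass ÷ batch → 92.48%.

Revised batch per 100.0 pbw glass:
  calcined dolomite: 3.760 pbw
  wollastonite: 17.78 pbw
  barium carbonate: 16.53 pbw
  strontianite: 3.263 pbw
  talc: 66.81 pbw
Total batch = 108.1 pbw; LOI loss = 8.130 pbw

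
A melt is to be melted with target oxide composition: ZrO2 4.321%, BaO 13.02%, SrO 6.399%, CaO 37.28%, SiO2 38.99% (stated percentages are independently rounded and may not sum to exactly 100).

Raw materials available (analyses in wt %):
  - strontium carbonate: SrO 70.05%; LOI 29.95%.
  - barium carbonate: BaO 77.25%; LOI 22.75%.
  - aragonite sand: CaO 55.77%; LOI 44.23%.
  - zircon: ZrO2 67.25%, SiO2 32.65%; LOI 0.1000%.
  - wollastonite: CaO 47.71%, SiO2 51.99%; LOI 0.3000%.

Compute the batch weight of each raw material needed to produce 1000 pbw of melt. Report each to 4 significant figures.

Exact precision is held from start to finish. Values along the way are shown (rounded to four significant digits) in the working; each reported value receives exactly one rounding. All derived quantities are carried at full precision (the five compositions, the totals, net glass mass, yield, ignition loss) from the weighed amounts per 1000 pbw of glass exactly as printed in the problem or answer text.
Target oxide masses per 1000 pbw melt:
  ZrO2: 4.321% × 1000 = 43.21 pbw
  BaO: 13.02% × 1000 = 130.2 pbw
  SrO: 6.399% × 1000 = 63.99 pbw
  CaO: 37.28% × 1000 = 372.8 pbw
  SiO2: 38.99% × 1000 = 389.9 pbw
Checking each oxide sum using the reported weights, against the basis in use (summed amounts equal target values once rounding is allowed for):
  ZrO2: 64.25·0.6725 = 43.21 pbw (target 43.21 pbw)
  BaO: 168.5·0.7725 = 130.2 pbw (target 130.2 pbw)
  SrO: 91.35·0.7005 = 63.99 pbw (target 63.99 pbw)
  CaO: 61.41·0.5577 + 709.6·0.4771 = 372.8 pbw (target 372.8 pbw)
  SiO2: 64.25·0.3265 + 709.6·0.5199 = 389.9 pbw (target 389.9 pbw)
Auditing the glass mass value: whole batch net of LOI = 1000 pbw (targets for the oxides total 1000 pbw; with the basis standing at 1000 pbw — deltas are rounding alone).
Summing the batch: Σ batch = 1095 pbw; ignition loss, Σ(batch × LOI) = 95.05 pbw; as yield: glass ÷ batch → 91.32%.

Batch per 1000 pbw melt:
  strontium carbonate: 91.35 pbw
  barium carbonate: 168.5 pbw
  aragonite sand: 61.41 pbw
  zircon: 64.25 pbw
  wollastonite: 709.6 pbw
Total batch = 1095 pbw; LOI loss = 95.05 pbw; yield = 91.32%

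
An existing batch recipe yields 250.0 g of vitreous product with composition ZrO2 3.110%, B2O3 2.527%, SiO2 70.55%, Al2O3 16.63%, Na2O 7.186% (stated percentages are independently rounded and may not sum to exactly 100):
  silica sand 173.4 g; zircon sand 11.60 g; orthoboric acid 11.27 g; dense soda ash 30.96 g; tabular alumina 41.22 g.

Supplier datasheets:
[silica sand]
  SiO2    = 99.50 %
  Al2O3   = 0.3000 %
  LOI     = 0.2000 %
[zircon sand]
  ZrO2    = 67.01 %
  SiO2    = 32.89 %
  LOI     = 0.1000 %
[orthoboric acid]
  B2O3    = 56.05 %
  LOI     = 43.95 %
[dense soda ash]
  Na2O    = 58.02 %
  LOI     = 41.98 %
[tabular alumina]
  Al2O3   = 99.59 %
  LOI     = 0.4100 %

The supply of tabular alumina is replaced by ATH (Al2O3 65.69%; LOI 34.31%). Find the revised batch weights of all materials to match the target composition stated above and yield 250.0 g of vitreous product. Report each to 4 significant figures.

In-progress results are printed with 4-significant-figure rounding in the working — all internal work carries full precision throughout. Exactly one rounding is applied to every reported figure. Derived quantities are computed in full float precision (the totals, LOI, glass mass, five oxide percentages, yield) from the batch weights on 250.0 g of glass as they appear in the question or the answer.
Target oxide masses per 250.0 g vitreous product:
  ZrO2: 3.110% × 250.0 = 7.775 g
  B2O3: 2.527% × 250.0 = 6.318 g
  SiO2: 70.55% × 250.0 = 176.4 g
  Al2O3: 16.63% × 250.0 = 41.58 g
  Na2O: 7.186% × 250.0 = 17.96 g
Checking each oxide sum given the weights on record, against the basis in use (each sum matches its target mass net of answer rounding effects):
  ZrO2: 11.60·0.6701 = 7.773 g (target 7.775 g)
  B2O3: 11.27·0.5605 = 6.317 g (target 6.318 g)
  SiO2: 173.4·0.9950 + 11.60·0.3289 = 176.3 g (target 176.4 g)
  Al2O3: 173.4·0.003000 + 62.50·0.6569 = 41.58 g (target 41.58 g)
  Na2O: 30.96·0.5802 = 17.96 g (target 17.96 g)
Glass-mass closure: the batch minus its LOI: 250.0 g (the Σ of target masses is 250.0 g; with the basis standing at 250.0 g — rounding explains the deltas).
Whole-batch sum: Σ batch = 289.7 g; LOI removed, Σ of batch·LOI: 39.75 g; as yield: glass ÷ batch → 86.28%.

Revised batch per 250.0 g vitreous product:
  silica sand: 173.4 g
  zircon sand: 11.60 g
  orthoboric acid: 11.27 g
  dense soda ash: 30.96 g
  ATH: 62.50 g
Total batch = 289.7 g; LOI loss = 39.75 g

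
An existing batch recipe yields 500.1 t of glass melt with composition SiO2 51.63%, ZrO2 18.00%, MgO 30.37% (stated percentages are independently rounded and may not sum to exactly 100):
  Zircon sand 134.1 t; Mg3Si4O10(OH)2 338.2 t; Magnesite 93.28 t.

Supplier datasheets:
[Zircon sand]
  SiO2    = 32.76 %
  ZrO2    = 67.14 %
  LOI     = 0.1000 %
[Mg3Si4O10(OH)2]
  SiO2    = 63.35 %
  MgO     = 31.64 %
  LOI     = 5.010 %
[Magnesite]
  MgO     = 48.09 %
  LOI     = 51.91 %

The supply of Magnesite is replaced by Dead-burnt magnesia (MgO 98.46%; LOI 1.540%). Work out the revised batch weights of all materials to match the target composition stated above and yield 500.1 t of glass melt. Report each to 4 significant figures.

Intermediates appear, rounded to four significant figures, alongside each step; the working math keeps full precision end to end; each reported number is rounded once only. Derived quantities, including the yield, glass mass, totals, three oxide percentages, LOI, are carried using the weight values for 500.1 t of glass at exact precision as set out in the question or the answer.
Target oxide masses per 500.1 t glass melt:
  SiO2: 51.63% × 500.1 = 258.2 t
  ZrO2: 18.00% × 500.1 = 90.02 t
  MgO: 30.37% × 500.1 = 151.9 t
A balance pass over the oxides, from the weights as reported, against the basis in use (sums match the target masses up to rounding of the answer):
  SiO2: 134.1·0.3276 + 338.2·0.6335 = 258.2 t (target 258.2 t)
  ZrO2: 134.1·0.6714 = 90.03 t (target 90.02 t)
  MgO: 338.2·0.3164 + 45.56·0.9846 = 151.9 t (target 151.9 t)
Consistency of the glass mass: total batch − LOI = 500.1 t (summing oxide targets gives 500.1 t; the stated basis being 500.1 t — gaps are rounding artifacts).
Batch grand total — Σ batch = 517.9 t; ignition loss, Σ(batch × LOI) = 17.78 t; yield = glass ÷ total batch = 96.57%.

Revised batch per 500.1 t glass melt:
  Zircon sand: 134.1 t
  Mg3Si4O10(OH)2: 338.2 t
  Dead-burnt magnesia: 45.56 t
Total batch = 517.9 t; LOI loss = 17.78 t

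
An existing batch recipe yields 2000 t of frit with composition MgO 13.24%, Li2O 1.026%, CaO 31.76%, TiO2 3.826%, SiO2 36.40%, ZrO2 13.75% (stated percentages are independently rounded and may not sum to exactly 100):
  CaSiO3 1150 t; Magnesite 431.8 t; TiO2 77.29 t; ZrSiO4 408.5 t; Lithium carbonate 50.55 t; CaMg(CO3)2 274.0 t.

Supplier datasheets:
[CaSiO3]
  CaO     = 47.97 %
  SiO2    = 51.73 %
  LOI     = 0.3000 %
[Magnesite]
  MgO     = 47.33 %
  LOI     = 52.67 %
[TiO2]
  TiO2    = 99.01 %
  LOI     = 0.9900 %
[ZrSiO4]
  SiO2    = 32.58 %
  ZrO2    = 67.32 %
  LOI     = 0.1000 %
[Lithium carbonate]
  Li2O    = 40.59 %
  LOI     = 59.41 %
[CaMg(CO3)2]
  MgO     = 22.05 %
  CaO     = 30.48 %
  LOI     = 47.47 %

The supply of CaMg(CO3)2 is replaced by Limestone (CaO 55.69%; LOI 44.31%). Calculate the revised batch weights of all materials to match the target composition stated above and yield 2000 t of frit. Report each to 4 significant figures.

All arithmetic carries full float precision all the way through. The intermediate values are printed, rounded to four significant figures, when written out; each reported figure is rounded only once. The derived quantities are carried in exact precision (net glass mass, yield, the totals, six oxide percentages, LOI) starting from the weights at 2000 t of glass, precisely as stated by the problem or the answer.
Target oxide masses per 2000 t frit:
  MgO: 13.24% × 2000 = 264.8 t
  Li2O: 1.026% × 2000 = 20.52 t
  CaO: 31.76% × 2000 = 635.2 t
  TiO2: 3.826% × 2000 = 76.52 t
  SiO2: 36.40% × 2000 = 728.0 t
  ZrO2: 13.75% × 2000 = 275.0 t
Verifying the oxide balance using the reported weights, against the basis in use (sum by sum, the targets are met exact up to rounding of places):
  MgO: 559.5·0.4733 = 264.8 t (target 264.8 t)
  Li2O: 50.55·0.4059 = 20.52 t (target 20.52 t)
  CaO: 1150·0.4797 + 150.0·0.5569 = 635.2 t (target 635.2 t)
  TiO2: 77.29·0.9901 = 76.52 t (target 76.52 t)
  SiO2: 1150·0.5173 + 408.5·0.3258 = 728.0 t (target 728.0 t)
  ZrO2: 408.5·0.6732 = 275.0 t (target 275.0 t)
Consistency of the glass mass: the batch minus its LOI: 2000 t (targets for the oxides total 2000 t; basis as stated: 2000 t — differing by rounding only).
Batch grand total — Σ batch = 2396 t; LOI removed, Σ of batch·LOI: 395.8 t; glass ÷ batch gives a yield of 83.48%.

Revised batch per 2000 t frit:
  CaSiO3: 1150 t
  Magnesite: 559.5 t
  TiO2: 77.29 t
  ZrSiO4: 408.5 t
  Lithium carbonate: 50.55 t
  Limestone: 150.0 t
Total batch = 2396 t; LOI loss = 395.8 t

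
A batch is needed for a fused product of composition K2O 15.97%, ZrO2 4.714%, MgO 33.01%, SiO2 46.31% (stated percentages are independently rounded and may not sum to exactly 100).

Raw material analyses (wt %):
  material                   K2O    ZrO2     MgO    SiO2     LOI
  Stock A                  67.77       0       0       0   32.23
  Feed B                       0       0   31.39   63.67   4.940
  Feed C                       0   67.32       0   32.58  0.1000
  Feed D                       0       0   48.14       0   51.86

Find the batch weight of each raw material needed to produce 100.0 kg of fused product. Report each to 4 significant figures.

All internal work keeps full precision at every stage — rounding to 4 significant digits governs every mid-chain value as printed; each reported number includes exactly one rounding; the derived quantities (the four compositions, glass mass, ignition loss, the totals, yield) are rebuilt at exact precision starting from the weights on 100.0 kg of glass, precisely as stated by the question or the answer.
Oxide mass targets, per 100.0 kg fused product:
  K2O: 15.97% × 100.0 = 15.97 kg
  ZrO2: 4.714% × 100.0 = 4.714 kg
  MgO: 33.01% × 100.0 = 33.01 kg
  SiO2: 46.31% × 100.0 = 46.31 kg
Verifying the oxide balance per the reported batch figures, on the stated basis (each sum matches its target mass net of answer rounding effects):
  K2O: 23.56·0.6777 = 15.97 kg (target 15.97 kg)
  ZrO2: 7.002·0.6732 = 4.714 kg (target 4.714 kg)
  MgO: 69.15·0.3139 + 23.48·0.4814 = 33.01 kg (target 33.01 kg)
  SiO2: 69.15·0.6367 + 7.002·0.3258 = 46.31 kg (target 46.31 kg)
Auditing the glass mass value: the batch minus its LOI: 100.0 kg (targets for the oxides total 100.0 kg; stated basis 100.0 kg — gaps are rounding artifacts).
Summing the batch: Σ batch = 123.2 kg; ignition loss, Σ(batch × LOI) = 23.19 kg; yield = glass ÷ total batch = 81.17%.

Batch per 100.0 kg fused product:
  Stock A: 23.56 kg
  Feed B: 69.15 kg
  Feed C: 7.002 kg
  Feed D: 23.48 kg
Total batch = 123.2 kg; LOI loss = 23.19 kg; yield = 81.17%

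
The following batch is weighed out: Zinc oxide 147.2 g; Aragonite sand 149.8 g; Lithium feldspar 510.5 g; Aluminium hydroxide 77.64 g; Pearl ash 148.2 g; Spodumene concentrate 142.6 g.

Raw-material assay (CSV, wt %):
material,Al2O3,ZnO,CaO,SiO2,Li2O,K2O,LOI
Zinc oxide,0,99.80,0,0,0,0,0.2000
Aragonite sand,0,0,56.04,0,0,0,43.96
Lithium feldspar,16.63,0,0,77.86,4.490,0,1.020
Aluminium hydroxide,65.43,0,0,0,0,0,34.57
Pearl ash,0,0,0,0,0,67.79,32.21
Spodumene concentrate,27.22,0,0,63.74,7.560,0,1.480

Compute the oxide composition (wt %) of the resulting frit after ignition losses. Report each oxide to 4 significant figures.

Intermediates are printed, with 4-significant-figure rounding, within the worked lines — each numeric step runs at full float precision at each step — each reported figure is rounded exactly once. Derived quantities, which include the yield, the six compositions, ignition loss, net glass mass, totals, are re-derived in full precision, as quoted within the problem or the answer, from the weighed amounts at 1028 g of glass.
Oxide-by-oxide delivered mass:
  Al2O3: 510.5·0.1663 + 77.64·0.6543 + 142.6·0.2722 = 174.5 g
  ZnO: 147.2·0.9980 = 146.9 g
  CaO: 149.8·0.5604 = 83.95 g
  SiO2: 510.5·0.7786 + 142.6·0.6374 = 488.4 g
  Li2O: 510.5·0.04490 + 142.6·0.07560 = 33.70 g
  K2O: 148.2·0.6779 = 100.5 g
LOI: 147.2·0.002000 + 149.8·0.4396 + 510.5·0.01020 + 77.64·0.3457 + 148.2·0.3221 + 142.6·0.01480 = 148.0 g
The glass mass, total less LOI, = 1176 − 148.0 = 1028 g (consistent with Σ oxide mass)
percent by weight: oxide/glass ×100

Glass mass = 1028 g (batch 1176 − LOI 148.0).
Composition: Al2O3 16.98%, ZnO 14.29%, CaO 8.167%, SiO2 47.51%, Li2O 3.279%, K2O 9.774%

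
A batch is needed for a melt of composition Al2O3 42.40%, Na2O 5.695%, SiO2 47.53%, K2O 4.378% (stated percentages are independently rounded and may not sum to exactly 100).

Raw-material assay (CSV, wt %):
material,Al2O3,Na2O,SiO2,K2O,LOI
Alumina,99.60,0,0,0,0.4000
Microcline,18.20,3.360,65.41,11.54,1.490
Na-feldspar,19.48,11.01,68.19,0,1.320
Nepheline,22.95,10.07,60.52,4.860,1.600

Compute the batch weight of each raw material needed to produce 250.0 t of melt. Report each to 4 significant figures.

Values along the way are printed, with 4-significant-figure rounding, between the steps; the whole derivation keeps full precision at all times; each reported value is rounded just once — the derived quantities are re-derived at full float precision (four oxide percentages, net glass mass, totals, ignition loss, the yield) from the batch weights at 250.0 t of glass exactly as shown in either problem or answer.
Oxide mass targets, per 250.0 t melt:
  Al2O3: 42.40% × 250.0 = 106.0 t
  Na2O: 5.695% × 250.0 = 14.24 t
  SiO2: 47.53% × 250.0 = 118.8 t
  K2O: 4.378% × 250.0 = 10.94 t
Balance tally, oxide-wise, on the weights just shown, for the quoted basis mass (summed amounts equal target values exact up to rounding of places):
  Al2O3: 69.48·0.9960 + 71.05·0.1820 + 55.96·0.1948 + 56.49·0.2295 = 106.0 t (target 106.0 t)
  Na2O: 71.05·0.03360 + 55.96·0.1101 + 56.49·0.1007 = 14.24 t (target 14.24 t)
  SiO2: 71.05·0.6541 + 55.96·0.6819 + 56.49·0.6052 = 118.8 t (target 118.8 t)
  K2O: 71.05·0.1154 + 56.49·0.04860 = 10.94 t (target 10.94 t)
Auditing the glass mass value: Σ batch − LOI loss = 250.0 t (the targets, summed, come to 250.0 t; the stated basis being 250.0 t — deltas are rounding alone).
Batch total: Σ batch = 253.0 t; loss to ignition Σ batch·LOI = 2.979 t; the yield ratio, glass ÷ batch: 98.82%.

Batch per 250.0 t melt:
  Alumina: 69.48 t
  Microcline: 71.05 t
  Na-feldspar: 55.96 t
  Nepheline: 56.49 t
Total batch = 253.0 t; LOI loss = 2.979 t; yield = 98.82%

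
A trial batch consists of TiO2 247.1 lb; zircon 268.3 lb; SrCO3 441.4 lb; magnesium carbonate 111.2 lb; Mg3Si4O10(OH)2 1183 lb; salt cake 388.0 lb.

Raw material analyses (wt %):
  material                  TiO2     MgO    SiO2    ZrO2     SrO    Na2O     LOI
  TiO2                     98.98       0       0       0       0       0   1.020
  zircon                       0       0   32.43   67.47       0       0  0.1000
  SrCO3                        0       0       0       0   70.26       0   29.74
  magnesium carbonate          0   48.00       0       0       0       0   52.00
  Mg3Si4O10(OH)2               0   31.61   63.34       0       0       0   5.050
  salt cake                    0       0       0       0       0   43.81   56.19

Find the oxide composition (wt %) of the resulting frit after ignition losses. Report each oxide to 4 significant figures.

The intermediate values appear rounded off to 4 significant figures within the worked lines — every computation maintains exact precision from start to finish — exactly one rounding lands on each reported number — all derived quantities are carried at full float precision (ignition loss, the six compositions, totals, yield, net glass mass) from the weighed amounts on 2169 lb of glass as set out in either problem or answer.
Delivered oxide masses:
  TiO2: 247.1·0.9898 = 244.6 lb
  MgO: 111.2·0.4800 + 1183·0.3161 = 427.3 lb
  SiO2: 268.3·0.3243 + 1183·0.6334 = 836.3 lb
  ZrO2: 268.3·0.6747 = 181.0 lb
  SrO: 441.4·0.7026 = 310.1 lb
  Na2O: 388.0·0.4381 = 170.0 lb
LOI: 247.1·0.01020 + 268.3·0.001000 + 441.4·0.2974 + 111.2·0.5200 + 1183·0.05050 + 388.0·0.5619 = 469.6 lb
The glass mass, total less LOI, = 2639 − 469.6 = 2169 lb (equal to the oxide-mass sum)
wt %: oxide over glass, times 100

Glass mass = 2169 lb (batch 2639 − LOI 469.6).
Composition: TiO2 11.27%, MgO 19.70%, SiO2 38.55%, ZrO2 8.345%, SrO 14.30%, Na2O 7.836%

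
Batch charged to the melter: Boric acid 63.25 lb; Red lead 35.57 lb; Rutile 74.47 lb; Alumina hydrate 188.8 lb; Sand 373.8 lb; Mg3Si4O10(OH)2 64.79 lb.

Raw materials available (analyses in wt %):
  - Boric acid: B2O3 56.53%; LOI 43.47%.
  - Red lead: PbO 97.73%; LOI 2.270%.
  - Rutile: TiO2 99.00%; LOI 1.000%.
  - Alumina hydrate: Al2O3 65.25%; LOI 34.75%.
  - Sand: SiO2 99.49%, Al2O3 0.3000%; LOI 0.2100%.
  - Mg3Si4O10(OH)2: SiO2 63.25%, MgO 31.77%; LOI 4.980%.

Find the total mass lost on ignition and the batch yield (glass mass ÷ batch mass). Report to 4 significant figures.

LOI loss = 98.67 lb; glass = 702.0 lb; yield = 87.68%

All arithmetic maintains full float precision from first step to last. Mid-chain values are shown, rounded to four significant digits, alongside each step; each reported number carries a single rounding. Derived quantities, which include yield, glass mass, totals, LOI, the six compositions, are re-derived in full precision, exactly as printed in the question or the answer, from the batch weights per 702.0 lb of glass.
Loss on ignition, line by line:
  Boric acid: 63.25 × 0.4347 = 27.49 lb
  Red lead: 35.57 × 0.02270 = 0.8074 lb
  Rutile: 74.47 × 0.01000 = 0.7447 lb
  Alumina hydrate: 188.8 × 0.3475 = 65.61 lb
  Sand: 373.8 × 0.002100 = 0.7850 lb
  Mg3Si4O10(OH)2: 64.79 × 0.04980 = 3.227 lb
Total LOI = 98.67 lb
Glass = batch − LOI = 800.7 − 98.67 = 702.0 lb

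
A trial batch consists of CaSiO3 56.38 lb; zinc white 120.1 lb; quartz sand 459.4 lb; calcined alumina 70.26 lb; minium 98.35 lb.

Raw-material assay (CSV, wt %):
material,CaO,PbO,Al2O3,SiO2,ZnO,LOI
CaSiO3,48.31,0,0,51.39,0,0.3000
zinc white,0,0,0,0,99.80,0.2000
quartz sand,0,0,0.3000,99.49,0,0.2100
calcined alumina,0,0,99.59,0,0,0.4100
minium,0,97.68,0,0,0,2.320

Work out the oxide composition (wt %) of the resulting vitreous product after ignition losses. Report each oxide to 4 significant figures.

Intermediates appear, rounded to 4 significant figures, at each printed step; exact precision is held from first step to last; a single rounding yields each reported result — the derived quantities (the totals, LOI, glass mass, yield, the five compositions) are recomputed using the weight values at 800.5 lb of glass in full precision, precisely as stated by the problem or the answer.
Oxide masses out of the charge:
  CaO: 56.38·0.4831 = 27.24 lb
  PbO: 98.35·0.9768 = 96.07 lb
  Al2O3: 459.4·0.003000 + 70.26·0.9959 = 71.35 lb
  SiO2: 56.38·0.5139 + 459.4·0.9949 = 486.0 lb
  ZnO: 120.1·0.9980 = 119.9 lb
LOI: 56.38·0.003000 + 120.1·0.002000 + 459.4·0.002100 + 70.26·0.004100 + 98.35·0.02320 = 3.944 lb
Net of LOI, the glass mass = 804.5 − 3.944 = 800.5 lb (= Σ oxide masses)
each wt % is 100 × oxide ÷ glass

Glass mass = 800.5 lb (batch 804.5 − LOI 3.944).
Composition: CaO 3.402%, PbO 12.00%, Al2O3 8.913%, SiO2 60.71%, ZnO 14.97%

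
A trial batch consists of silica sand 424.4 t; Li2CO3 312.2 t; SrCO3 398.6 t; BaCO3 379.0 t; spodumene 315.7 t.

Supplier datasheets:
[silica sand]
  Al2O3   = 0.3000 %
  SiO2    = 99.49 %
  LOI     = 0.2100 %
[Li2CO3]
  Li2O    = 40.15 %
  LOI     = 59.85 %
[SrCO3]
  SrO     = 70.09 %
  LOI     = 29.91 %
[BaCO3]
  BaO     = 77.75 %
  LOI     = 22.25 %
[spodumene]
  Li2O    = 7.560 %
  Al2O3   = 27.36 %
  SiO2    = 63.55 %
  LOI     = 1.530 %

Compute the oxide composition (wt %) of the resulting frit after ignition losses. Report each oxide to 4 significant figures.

The working math runs at exact precision through every step. Working values appear (rounded to 4 significant figures) in the working — each reported result carries a single rounding. All derived quantities are carried in full precision (LOI, net glass mass, five oxide percentages, yield, totals) using the weight values on 1434 t of glass, exactly as printed in problem or answer.
Per-oxide mass from batch:
  Li2O: 312.2·0.4015 + 315.7·0.07560 = 149.2 t
  Al2O3: 424.4·0.003000 + 315.7·0.2736 = 87.65 t
  BaO: 379.0·0.7775 = 294.7 t
  SrO: 398.6·0.7009 = 279.4 t
  SiO2: 424.4·0.9949 + 315.7·0.6355 = 622.9 t
LOI: 424.4·0.002100 + 312.2·0.5985 + 398.6·0.2991 + 379.0·0.2225 + 315.7·0.01530 = 396.1 t
Glass mass = batch − LOI = 1830 − 396.1 = 1434 t (the oxide masses sum to this)
percent by weight: oxide/glass ×100

Glass mass = 1434 t (batch 1830 − LOI 396.1).
Composition: Li2O 10.41%, Al2O3 6.113%, BaO 20.55%, SrO 19.49%, SiO2 43.44%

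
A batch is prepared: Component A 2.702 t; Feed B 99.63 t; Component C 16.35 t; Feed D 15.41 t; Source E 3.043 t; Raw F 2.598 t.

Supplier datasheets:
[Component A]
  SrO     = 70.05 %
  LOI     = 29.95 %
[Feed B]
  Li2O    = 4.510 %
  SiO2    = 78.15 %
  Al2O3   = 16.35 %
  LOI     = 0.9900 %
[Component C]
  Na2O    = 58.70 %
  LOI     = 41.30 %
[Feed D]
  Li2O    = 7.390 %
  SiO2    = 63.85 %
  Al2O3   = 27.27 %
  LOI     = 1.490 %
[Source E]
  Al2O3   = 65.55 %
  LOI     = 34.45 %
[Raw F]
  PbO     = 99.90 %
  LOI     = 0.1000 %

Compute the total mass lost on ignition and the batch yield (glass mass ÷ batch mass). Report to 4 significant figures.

The whole derivation runs at exact precision all the way through; the intermediate values appear rounded to 4 significant figures across the worked steps; each reported result takes just one rounding. The derived quantities are re-derived starting from the weights for 129.9 t of glass in full precision (LOI, yield, six oxide percentages, glass mass, totals), precisely as stated by question or answer.
Per-material ignition loss:
  Component A: 2.702 × 0.2995 = 0.8092 t
  Feed B: 99.63 × 0.009900 = 0.9863 t
  Component C: 16.35 × 0.4130 = 6.753 t
  Feed D: 15.41 × 0.01490 = 0.2296 t
  Source E: 3.043 × 0.3445 = 1.048 t
  Raw F: 2.598 × 0.001000 = 0.002598 t
Total LOI = 9.829 t
Glass = batch − LOI = 139.7 − 9.829 = 129.9 t

LOI loss = 9.829 t; glass = 129.9 t; yield = 92.97%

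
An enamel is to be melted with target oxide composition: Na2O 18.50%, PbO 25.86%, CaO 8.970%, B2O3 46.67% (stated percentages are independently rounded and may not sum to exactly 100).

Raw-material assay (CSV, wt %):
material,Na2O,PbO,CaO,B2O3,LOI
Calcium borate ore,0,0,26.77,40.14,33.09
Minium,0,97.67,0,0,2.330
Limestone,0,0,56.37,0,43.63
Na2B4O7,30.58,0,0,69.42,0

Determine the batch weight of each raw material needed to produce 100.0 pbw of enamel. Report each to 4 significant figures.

All arithmetic runs at full float precision through every step; intermediates are printed, with 4-significant-figure rounding, in the printout; exactly one rounding lands on each reported result. All derived quantities, which include the four compositions, the yield, net glass mass, totals, LOI, are computed at full precision, as given in the question or the answer, starting from the weights on 100.0 pbw of glass.
The oxide mass targets at 100.0 pbw enamel:
  Na2O: 18.50% × 100.0 = 18.50 pbw
  PbO: 25.86% × 100.0 = 25.86 pbw
  CaO: 8.970% × 100.0 = 8.970 pbw
  B2O3: 46.67% × 100.0 = 46.67 pbw
Sums-versus-targets review from the weights as reported, per the basis as stated (oxide sums agree with the targets once rounding is allowed for):
  Na2O: 60.50·0.3058 = 18.50 pbw (target 18.50 pbw)
  PbO: 26.48·0.9767 = 25.86 pbw (target 25.86 pbw)
  CaO: 11.64·0.2677 + 10.38·0.5637 = 8.967 pbw (target 8.970 pbw)
  B2O3: 11.64·0.4014 + 60.50·0.6942 = 46.67 pbw (target 46.67 pbw)
Glass-mass bookkeeping: Σ batch − LOI loss = 100.0 pbw (oxide target masses add up to 100.0 pbw; against the stated basis, 100.0 pbw — a pure rounding effect).
Batch total: Σ batch = 109.0 pbw; Σ batch·LOI gives LOI loss = 8.997 pbw; yield, glass over the total, = 91.75%.

Batch per 100.0 pbw enamel:
  Calcium borate ore: 11.64 pbw
  Minium: 26.48 pbw
  Limestone: 10.38 pbw
  Na2B4O7: 60.50 pbw
Total batch = 109.0 pbw; LOI loss = 8.997 pbw; yield = 91.75%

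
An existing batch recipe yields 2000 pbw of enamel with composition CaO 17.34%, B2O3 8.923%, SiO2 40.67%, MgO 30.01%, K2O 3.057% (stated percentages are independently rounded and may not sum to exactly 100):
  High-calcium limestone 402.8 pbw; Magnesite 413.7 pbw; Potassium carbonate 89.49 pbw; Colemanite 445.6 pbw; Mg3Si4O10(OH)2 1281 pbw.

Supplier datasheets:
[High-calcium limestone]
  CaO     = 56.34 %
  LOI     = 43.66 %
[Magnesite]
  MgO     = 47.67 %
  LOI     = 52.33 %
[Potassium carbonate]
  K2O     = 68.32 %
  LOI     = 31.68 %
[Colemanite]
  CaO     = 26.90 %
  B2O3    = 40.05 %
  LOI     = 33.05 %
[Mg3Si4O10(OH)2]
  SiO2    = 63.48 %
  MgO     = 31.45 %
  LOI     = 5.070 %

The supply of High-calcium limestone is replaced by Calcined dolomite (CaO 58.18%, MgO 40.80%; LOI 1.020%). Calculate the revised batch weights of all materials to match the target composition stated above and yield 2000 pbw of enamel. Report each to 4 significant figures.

Revised batch per 2000 pbw enamel:
  Calcined dolomite: 390.1 pbw
  Magnesite: 79.87 pbw
  Potassium carbonate: 89.49 pbw
  Colemanite: 445.6 pbw
  Mg3Si4O10(OH)2: 1281 pbw
Total batch = 2286 pbw; LOI loss = 286.3 pbw

All internal work carries exact precision throughout. Values along the way are printed (rounded to four significant figures) alongside each step — exactly one rounding goes into each reported figure. All derived quantities are rebuilt using the weight values at 2000 pbw of glass in exact precision (yield, ignition loss, five oxide percentages, net glass mass, the totals) as quoted within the problem or answer text.
Target masses of each oxide per 2000 pbw enamel:
  CaO: 17.34% × 2000 = 346.8 pbw
  B2O3: 8.923% × 2000 = 178.5 pbw
  SiO2: 40.67% × 2000 = 813.4 pbw
  MgO: 30.01% × 2000 = 600.2 pbw
  K2O: 3.057% × 2000 = 61.14 pbw
Per-oxide balance check given the weights on record, relative to the basis at hand (summed amounts equal target values inside rounding margins):
  CaO: 390.1·0.5818 + 445.6·0.2690 = 346.8 pbw (target 346.8 pbw)
  B2O3: 445.6·0.4005 = 178.5 pbw (target 178.5 pbw)
  SiO2: 1281·0.6348 = 813.2 pbw (target 813.4 pbw)
  MgO: 390.1·0.4080 + 79.87·0.4767 + 1281·0.3145 = 600.1 pbw (target 600.2 pbw)
  K2O: 89.49·0.6832 = 61.14 pbw (target 61.14 pbw)
Glass-mass sanity pass: whole batch net of LOI = 2000 pbw (the targets, summed, come to 2000 pbw; with the basis standing at 2000 pbw — deltas are rounding alone).
Summing the batch: Σ batch = 2286 pbw; LOI removed, Σ of batch·LOI: 286.3 pbw; yield: glass divided by total = 87.47%.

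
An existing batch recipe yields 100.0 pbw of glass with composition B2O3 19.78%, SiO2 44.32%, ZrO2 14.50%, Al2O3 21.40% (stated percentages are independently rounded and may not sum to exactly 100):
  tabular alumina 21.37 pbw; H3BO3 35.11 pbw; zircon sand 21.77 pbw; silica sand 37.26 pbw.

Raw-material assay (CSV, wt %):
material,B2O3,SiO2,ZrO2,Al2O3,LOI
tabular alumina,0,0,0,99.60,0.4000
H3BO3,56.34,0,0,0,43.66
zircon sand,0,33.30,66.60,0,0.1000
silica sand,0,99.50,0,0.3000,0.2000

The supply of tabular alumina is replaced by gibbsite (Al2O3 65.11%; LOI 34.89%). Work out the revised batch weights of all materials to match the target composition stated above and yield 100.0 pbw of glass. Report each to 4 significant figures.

The whole derivation keeps exact precision in all steps; working values appear (rounded to four significant figures) as written. Each reported figure includes exactly one rounding. Derived quantities are computed at full float precision (the four compositions, ignition loss, the totals, the yield, glass mass) from the weighed amounts for 100.0 pbw of glass, as given in question or answer.
Oxide-by-oxide targets in 100.0 pbw glass:
  B2O3: 19.78% × 100.0 = 19.78 pbw
  SiO2: 44.32% × 100.0 = 44.32 pbw
  ZrO2: 14.50% × 100.0 = 14.50 pbw
  Al2O3: 21.40% × 100.0 = 21.40 pbw
Checking each oxide sum working from each reported weight, versus the basis set out (summed amounts equal target values net of answer rounding effects):
  B2O3: 35.11·0.5634 = 19.78 pbw (target 19.78 pbw)
  SiO2: 21.77·0.3330 + 37.26·0.9950 = 44.32 pbw (target 44.32 pbw)
  ZrO2: 21.77·0.6660 = 14.50 pbw (target 14.50 pbw)
  Al2O3: 32.70·0.6511 + 37.26·0.003000 = 21.40 pbw (target 21.40 pbw)
Glass-mass closure: Σ batch − LOI loss = 100.0 pbw (oxide target masses add up to 100.0 pbw; against the stated basis, 100.0 pbw — gaps are rounding artifacts).
Adding the batch up: Σ batch = 126.8 pbw; ignition loss, Σ(batch × LOI) = 26.83 pbw; as yield: glass ÷ batch → 78.84%.

Revised batch per 100.0 pbw glass:
  gibbsite: 32.70 pbw
  H3BO3: 35.11 pbw
  zircon sand: 21.77 pbw
  silica sand: 37.26 pbw
Total batch = 126.8 pbw; LOI loss = 26.83 pbw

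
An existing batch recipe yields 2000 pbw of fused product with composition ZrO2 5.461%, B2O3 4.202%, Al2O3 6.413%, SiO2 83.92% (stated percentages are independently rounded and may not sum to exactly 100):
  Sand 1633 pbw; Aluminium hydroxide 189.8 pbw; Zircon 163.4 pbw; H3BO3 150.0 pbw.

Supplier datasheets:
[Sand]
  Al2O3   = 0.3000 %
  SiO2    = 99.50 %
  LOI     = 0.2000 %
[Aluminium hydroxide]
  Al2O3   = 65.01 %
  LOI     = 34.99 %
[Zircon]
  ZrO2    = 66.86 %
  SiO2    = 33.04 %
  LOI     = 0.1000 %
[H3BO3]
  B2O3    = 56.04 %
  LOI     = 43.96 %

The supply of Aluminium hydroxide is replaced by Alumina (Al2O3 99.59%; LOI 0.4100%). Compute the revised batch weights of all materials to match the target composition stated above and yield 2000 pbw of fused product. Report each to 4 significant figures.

The whole derivation runs at full precision from first step to last — in-progress results are displayed, rounded to 4 significant figures, within the worked lines. Each reported result takes just one rounding; derived quantities are computed in full precision (LOI, four oxide percentages, the yield, totals, net glass mass) from the batch weights on 2000 pbw of glass precisely as stated by the problem or the answer.
Per-oxide target masses for 2000 pbw fused product:
  ZrO2: 5.461% × 2000 = 109.2 pbw
  B2O3: 4.202% × 2000 = 84.04 pbw
  Al2O3: 6.413% × 2000 = 128.3 pbw
  SiO2: 83.92% × 2000 = 1678 pbw
Verifying the oxide balance using the reported weights, under the basis named above (oxide sums agree with the targets exact up to rounding of places):
  ZrO2: 163.4·0.6686 = 109.2 pbw (target 109.2 pbw)
  B2O3: 150.0·0.5604 = 84.06 pbw (target 84.04 pbw)
  Al2O3: 1633·0.003000 + 123.9·0.9959 = 128.3 pbw (target 128.3 pbw)
  SiO2: 1633·0.9950 + 163.4·0.3304 = 1679 pbw (target 1678 pbw)
Auditing the glass mass value: total batch − LOI = 2000 pbw (summing oxide targets gives 2000 pbw; with the basis standing at 2000 pbw — gaps are rounding artifacts).
Batch grand total — Σ batch = 2070 pbw; LOI removed, Σ of batch·LOI: 69.88 pbw; as yield: glass ÷ batch → 96.62%.

Revised batch per 2000 pbw fused product:
  Sand: 1633 pbw
  Alumina: 123.9 pbw
  Zircon: 163.4 pbw
  H3BO3: 150.0 pbw
Total batch = 2070 pbw; LOI loss = 69.88 pbw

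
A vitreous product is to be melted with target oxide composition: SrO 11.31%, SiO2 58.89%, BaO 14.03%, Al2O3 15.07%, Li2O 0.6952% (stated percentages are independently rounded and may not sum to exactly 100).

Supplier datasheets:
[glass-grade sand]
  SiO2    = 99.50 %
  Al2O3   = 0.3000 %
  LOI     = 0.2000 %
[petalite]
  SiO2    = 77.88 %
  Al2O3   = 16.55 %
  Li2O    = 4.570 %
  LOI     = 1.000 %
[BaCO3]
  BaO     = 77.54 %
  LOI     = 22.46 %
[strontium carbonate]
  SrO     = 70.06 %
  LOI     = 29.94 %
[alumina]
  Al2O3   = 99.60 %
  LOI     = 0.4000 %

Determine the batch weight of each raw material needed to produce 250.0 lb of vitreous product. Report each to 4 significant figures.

Batch per 250.0 lb vitreous product:
  glass-grade sand: 118.2 lb
  petalite: 38.03 lb
  BaCO3: 45.23 lb
  strontium carbonate: 40.36 lb
  alumina: 31.15 lb
Total batch = 273.0 lb; LOI loss = 22.98 lb; yield = 91.58%

Rounding to four significant figures applies to every in-between result as displayed; exact precision is held from start to finish; exactly one rounding lands on every reported value — all derived quantities are carried from the batch weights per 250.0 lb of glass at exact precision (yield, glass mass, LOI, totals, five oxide percentages), as set out in question or answer.
Oxide mass targets, per 250.0 lb vitreous product:
  SrO: 11.31% × 250.0 = 28.28 lb
  SiO2: 58.89% × 250.0 = 147.2 lb
  BaO: 14.03% × 250.0 = 35.08 lb
  Al2O3: 15.07% × 250.0 = 37.67 lb
  Li2O: 0.6952% × 250.0 = 1.738 lb
Balance tally, oxide-wise, with the batch weights as given, under the basis named above (sums match the target masses given rounding of the digits):
  SrO: 40.36·0.7006 = 28.28 lb (target 28.28 lb)
  SiO2: 118.2·0.9950 + 38.03·0.7788 = 147.2 lb (target 147.2 lb)
  BaO: 45.23·0.7754 = 35.07 lb (target 35.08 lb)
  Al2O3: 118.2·0.003000 + 38.03·0.1655 + 31.15·0.9960 = 37.67 lb (target 37.67 lb)
  Li2O: 38.03·0.04570 = 1.738 lb (target 1.738 lb)
Mass balance on the glass: total charge less LOI = 250.0 lb (per-oxide target masses sum to 250.0 lb; stated basis 250.0 lb — gaps are rounding artifacts).
Summing the batch: Σ batch = 273.0 lb; LOI loss = Σ batch·LOI = 22.98 lb; yield: glass divided by total = 91.58%.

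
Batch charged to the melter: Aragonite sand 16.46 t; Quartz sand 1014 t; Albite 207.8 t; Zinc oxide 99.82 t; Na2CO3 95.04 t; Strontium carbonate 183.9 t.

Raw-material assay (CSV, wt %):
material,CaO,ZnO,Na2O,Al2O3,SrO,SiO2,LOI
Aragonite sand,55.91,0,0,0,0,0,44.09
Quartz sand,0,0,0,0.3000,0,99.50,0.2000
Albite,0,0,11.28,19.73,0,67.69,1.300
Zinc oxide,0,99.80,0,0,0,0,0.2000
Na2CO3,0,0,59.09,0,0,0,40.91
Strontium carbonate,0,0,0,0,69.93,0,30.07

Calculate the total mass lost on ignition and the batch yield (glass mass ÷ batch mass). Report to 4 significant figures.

The intermediate values are shown (rounded to 4 significant figures) within the worked lines. Full float precision is kept throughout; exactly one rounding goes into every reported value. All derived quantities, which include the yield, glass mass, ignition loss, the six compositions, totals, are recomputed in full float precision, exactly as printed in the question or the answer, starting from the weights per 1511 t of glass.
Ignition loss by material:
  Aragonite sand: 16.46 × 0.4409 = 7.257 t
  Quartz sand: 1014 × 0.002000 = 2.028 t
  Albite: 207.8 × 0.01300 = 2.701 t
  Zinc oxide: 99.82 × 0.002000 = 0.1996 t
  Na2CO3: 95.04 × 0.4091 = 38.88 t
  Strontium carbonate: 183.9 × 0.3007 = 55.30 t
Total LOI = 106.4 t
Glass = batch − LOI = 1617 − 106.4 = 1511 t

LOI loss = 106.4 t; glass = 1511 t; yield = 93.42%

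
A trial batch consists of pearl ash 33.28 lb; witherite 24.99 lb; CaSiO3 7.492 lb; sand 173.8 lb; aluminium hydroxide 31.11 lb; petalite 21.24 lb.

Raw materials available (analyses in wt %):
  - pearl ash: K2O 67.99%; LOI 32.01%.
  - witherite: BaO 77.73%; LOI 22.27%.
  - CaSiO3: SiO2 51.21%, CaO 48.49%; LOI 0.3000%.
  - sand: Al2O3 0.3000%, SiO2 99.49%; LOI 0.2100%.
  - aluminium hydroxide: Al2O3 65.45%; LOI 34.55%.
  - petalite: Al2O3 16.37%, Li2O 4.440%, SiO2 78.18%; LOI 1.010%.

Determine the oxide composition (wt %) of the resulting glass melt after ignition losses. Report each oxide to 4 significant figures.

Glass mass = 264.3 lb (batch 291.9 − LOI 27.57).
Composition: BaO 7.348%, Al2O3 9.215%, Li2O 0.3568%, K2O 8.560%, SiO2 73.15%, CaO 1.374%

All arithmetic holds exact precision end to end — in-progress results are shown (rounded to four significant figures) on the page — each reported value includes exactly one rounding — all derived quantities (yield, glass mass, ignition loss, the six compositions, totals) are re-derived at full float precision using the weight values per 264.3 lb of glass exactly as printed in the problem or the answer.
Oxide masses out of the charge:
  BaO: 24.99·0.7773 = 19.42 lb
  Al2O3: 173.8·0.003000 + 31.11·0.6545 + 21.24·0.1637 = 24.36 lb
  Li2O: 21.24·0.04440 = 0.9431 lb
  K2O: 33.28·0.6799 = 22.63 lb
  SiO2: 7.492·0.5121 + 173.8·0.9949 + 21.24·0.7818 = 193.4 lb
  CaO: 7.492·0.4849 = 3.633 lb
LOI: 33.28·0.3201 + 24.99·0.2227 + 7.492·0.003000 + 173.8·0.002100 + 31.11·0.3455 + 21.24·0.01010 = 27.57 lb
Glass = total batch minus LOI = 291.9 − 27.57 = 264.3 lb (consistent with Σ oxide mass)
percent by weight: oxide/glass ×100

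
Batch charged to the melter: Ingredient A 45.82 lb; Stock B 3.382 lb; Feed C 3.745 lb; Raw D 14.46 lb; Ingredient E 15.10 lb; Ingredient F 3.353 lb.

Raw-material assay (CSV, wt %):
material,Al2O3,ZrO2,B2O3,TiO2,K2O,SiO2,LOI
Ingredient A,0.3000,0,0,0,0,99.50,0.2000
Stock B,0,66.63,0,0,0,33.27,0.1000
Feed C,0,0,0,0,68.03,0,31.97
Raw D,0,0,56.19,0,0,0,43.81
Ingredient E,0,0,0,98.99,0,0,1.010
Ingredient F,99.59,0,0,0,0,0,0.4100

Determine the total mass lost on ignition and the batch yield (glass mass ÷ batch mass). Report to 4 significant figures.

LOI loss = 7.793 lb; glass = 78.07 lb; yield = 90.92%

In-progress results appear with 4-significant-figure rounding between the steps; the whole derivation maintains full precision throughout — each reported result is rounded a single time — all derived quantities, including yield, ignition loss, the six compositions, the totals, glass mass, are carried from the weighed amounts on 78.07 lb of glass at exact precision, as set out in question or answer.
Loss on ignition, line by line:
  Ingredient A: 45.82 × 0.002000 = 0.09164 lb
  Stock B: 3.382 × 0.001000 = 0.003382 lb
  Feed C: 3.745 × 0.3197 = 1.197 lb
  Raw D: 14.46 × 0.4381 = 6.335 lb
  Ingredient E: 15.10 × 0.01010 = 0.1525 lb
  Ingredient F: 3.353 × 0.004100 = 0.01375 lb
Total LOI = 7.793 lb
Glass = batch − LOI = 85.86 − 7.793 = 78.07 lb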